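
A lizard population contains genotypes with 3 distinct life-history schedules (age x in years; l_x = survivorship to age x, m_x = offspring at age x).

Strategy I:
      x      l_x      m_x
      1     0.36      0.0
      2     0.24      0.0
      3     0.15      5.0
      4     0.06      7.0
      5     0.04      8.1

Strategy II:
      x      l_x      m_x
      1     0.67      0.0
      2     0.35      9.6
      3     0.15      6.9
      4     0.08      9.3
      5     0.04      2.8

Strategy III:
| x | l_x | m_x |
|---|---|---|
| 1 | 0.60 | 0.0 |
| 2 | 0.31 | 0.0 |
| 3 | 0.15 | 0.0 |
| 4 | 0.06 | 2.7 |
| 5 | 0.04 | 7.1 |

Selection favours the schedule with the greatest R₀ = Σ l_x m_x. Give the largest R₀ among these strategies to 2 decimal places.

Strategy I: R₀ = 0.36×0.0 + 0.24×0.0 + 0.15×5.0 + 0.06×7.0 + 0.04×8.1 = 1.4940
Strategy II: R₀ = 0.67×0.0 + 0.35×9.6 + 0.15×6.9 + 0.08×9.3 + 0.04×2.8 = 5.2510
Strategy III: R₀ = 0.60×0.0 + 0.31×0.0 + 0.15×0.0 + 0.06×2.7 + 0.04×7.1 = 0.4460
Highest R₀: strategy II with 5.2510.

5.25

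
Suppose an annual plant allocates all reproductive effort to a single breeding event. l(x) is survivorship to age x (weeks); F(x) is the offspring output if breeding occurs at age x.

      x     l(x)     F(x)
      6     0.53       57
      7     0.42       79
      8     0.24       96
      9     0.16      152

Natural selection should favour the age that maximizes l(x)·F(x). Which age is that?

Expected offspring if breeding at age x = l(x) × F(x):
  age 6: 0.53 × 57 = 30.210
  age 7: 0.42 × 79 = 33.180
  age 8: 0.24 × 96 = 23.040
  age 9: 0.16 × 152 = 24.320
Maximum at age 7 (33.180).

7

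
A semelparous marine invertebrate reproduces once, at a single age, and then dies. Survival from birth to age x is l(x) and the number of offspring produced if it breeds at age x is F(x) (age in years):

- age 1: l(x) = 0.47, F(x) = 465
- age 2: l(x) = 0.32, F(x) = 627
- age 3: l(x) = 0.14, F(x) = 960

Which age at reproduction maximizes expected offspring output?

1

Expected offspring if breeding at age x = l(x) × F(x):
  age 1: 0.47 × 465 = 218.550
  age 2: 0.32 × 627 = 200.640
  age 3: 0.14 × 960 = 134.400
Maximum at age 1 (218.550).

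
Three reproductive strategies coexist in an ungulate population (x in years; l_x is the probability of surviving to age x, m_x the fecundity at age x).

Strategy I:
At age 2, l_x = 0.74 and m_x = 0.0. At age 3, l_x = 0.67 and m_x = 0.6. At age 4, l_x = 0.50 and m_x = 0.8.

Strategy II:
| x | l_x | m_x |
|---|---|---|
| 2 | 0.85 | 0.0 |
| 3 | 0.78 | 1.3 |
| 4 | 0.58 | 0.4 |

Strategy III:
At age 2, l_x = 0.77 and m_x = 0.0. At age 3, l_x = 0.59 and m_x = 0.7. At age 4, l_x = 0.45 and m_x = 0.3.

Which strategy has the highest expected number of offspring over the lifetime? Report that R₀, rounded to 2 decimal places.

1.25

Strategy I: R₀ = 0.74×0.0 + 0.67×0.6 + 0.50×0.8 = 0.8020
Strategy II: R₀ = 0.85×0.0 + 0.78×1.3 + 0.58×0.4 = 1.2460
Strategy III: R₀ = 0.77×0.0 + 0.59×0.7 + 0.45×0.3 = 0.5480
Highest R₀: strategy II with 1.2460.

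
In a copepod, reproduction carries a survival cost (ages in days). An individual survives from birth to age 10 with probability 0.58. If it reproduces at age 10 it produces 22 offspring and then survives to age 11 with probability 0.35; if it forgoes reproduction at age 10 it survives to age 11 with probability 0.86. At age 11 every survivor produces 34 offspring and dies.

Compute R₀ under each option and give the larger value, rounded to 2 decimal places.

breed at age 10: R₀ = 0.58 × (22 + 0.35 × 34) = 0.58 × 33.9000 = 19.6620
delay to age 11: R₀ = 0.58 × (0.86 × 34) = 0.58 × 29.2400 = 16.9592
Higher: breed at age 10 (19.6620).

19.66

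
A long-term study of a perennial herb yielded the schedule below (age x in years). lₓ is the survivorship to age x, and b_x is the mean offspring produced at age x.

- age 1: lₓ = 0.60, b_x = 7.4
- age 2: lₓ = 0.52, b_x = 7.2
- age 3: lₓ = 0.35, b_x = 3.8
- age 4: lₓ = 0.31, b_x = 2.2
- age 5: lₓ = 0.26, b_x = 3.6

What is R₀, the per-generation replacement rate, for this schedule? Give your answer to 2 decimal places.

R₀ = Σ lₓ b_x:
  age 1: 0.60 × 7.4 = 4.4400
  age 2: 0.52 × 7.2 = 3.7440
  age 3: 0.35 × 3.8 = 1.3300
  age 4: 0.31 × 2.2 = 0.6820
  age 5: 0.26 × 3.6 = 0.9360
R₀ = 4.4400 + 3.7440 + 1.3300 + 0.6820 + 0.9360 = 11.1320

11.13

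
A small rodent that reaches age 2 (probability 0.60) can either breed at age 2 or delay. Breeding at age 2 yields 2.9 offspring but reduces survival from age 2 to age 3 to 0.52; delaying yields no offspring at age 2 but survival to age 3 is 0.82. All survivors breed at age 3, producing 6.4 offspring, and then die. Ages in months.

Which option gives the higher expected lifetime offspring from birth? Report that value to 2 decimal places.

3.74

breed at age 2: R₀ = 0.60 × (2.9 + 0.52 × 6.4) = 0.60 × 6.2280 = 3.7368
delay to age 3: R₀ = 0.60 × (0.82 × 6.4) = 0.60 × 5.2480 = 3.1488
Higher: breed at age 2 (3.7368).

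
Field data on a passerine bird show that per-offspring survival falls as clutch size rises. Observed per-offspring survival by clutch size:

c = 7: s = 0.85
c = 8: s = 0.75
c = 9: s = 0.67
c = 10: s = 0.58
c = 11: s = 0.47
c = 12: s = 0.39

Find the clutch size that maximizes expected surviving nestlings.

9

Expected surviving nestlings = c × s(c):
  c=7: 7 × 0.85 = 5.950
  c=8: 8 × 0.75 = 6.000
  c=9: 9 × 0.67 = 6.030
  c=10: 10 × 0.58 = 5.800
  c=11: 11 × 0.47 = 5.170
  c=12: 12 × 0.39 = 4.680
Maximum at c = 9 (6.030 surviving nestlings).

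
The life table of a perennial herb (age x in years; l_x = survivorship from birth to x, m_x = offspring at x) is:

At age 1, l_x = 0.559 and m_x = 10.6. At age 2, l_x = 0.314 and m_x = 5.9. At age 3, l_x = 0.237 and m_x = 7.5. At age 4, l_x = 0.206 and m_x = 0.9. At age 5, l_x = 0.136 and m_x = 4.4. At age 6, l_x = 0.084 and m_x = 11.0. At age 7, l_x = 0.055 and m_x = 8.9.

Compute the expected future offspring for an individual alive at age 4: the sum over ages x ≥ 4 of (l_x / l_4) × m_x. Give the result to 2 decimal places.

l_4 = 0.206. Conditional survival from age 4 to x is l_x / l_4.
  x=4: (0.206/0.206) × 0.9 = 0.9000
  x=5: (0.136/0.206) × 4.4 = 2.9049
  x=6: (0.084/0.206) × 11.0 = 4.4854
  x=7: (0.055/0.206) × 8.9 = 2.3762
Sum = 0.9000 + 2.9049 + 4.4854 + 2.3762 = 10.6665

10.67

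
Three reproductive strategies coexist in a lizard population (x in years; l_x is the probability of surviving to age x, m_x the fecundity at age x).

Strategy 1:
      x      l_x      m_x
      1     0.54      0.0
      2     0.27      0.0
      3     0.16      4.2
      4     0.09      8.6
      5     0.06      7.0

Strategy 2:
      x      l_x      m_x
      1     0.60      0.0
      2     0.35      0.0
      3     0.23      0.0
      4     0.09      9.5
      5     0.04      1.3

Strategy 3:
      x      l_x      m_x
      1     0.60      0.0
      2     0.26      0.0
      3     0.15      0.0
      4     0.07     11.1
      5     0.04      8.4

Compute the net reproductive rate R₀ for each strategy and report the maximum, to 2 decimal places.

Strategy 1: R₀ = 0.54×0.0 + 0.27×0.0 + 0.16×4.2 + 0.09×8.6 + 0.06×7.0 = 1.8660
Strategy 2: R₀ = 0.60×0.0 + 0.35×0.0 + 0.23×0.0 + 0.09×9.5 + 0.04×1.3 = 0.9070
Strategy 3: R₀ = 0.60×0.0 + 0.26×0.0 + 0.15×0.0 + 0.07×11.1 + 0.04×8.4 = 1.1130
Highest R₀: strategy 1 with 1.8660.

1.87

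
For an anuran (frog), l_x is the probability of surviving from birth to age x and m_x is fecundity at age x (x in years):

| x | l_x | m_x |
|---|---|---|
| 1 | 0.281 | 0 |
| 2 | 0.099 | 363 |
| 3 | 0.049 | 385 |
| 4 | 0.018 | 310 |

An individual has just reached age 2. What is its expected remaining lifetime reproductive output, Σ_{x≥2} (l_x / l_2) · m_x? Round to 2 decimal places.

l_2 = 0.099. Conditional survival from age 2 to x is l_x / l_2.
  x=2: (0.099/0.099) × 363 = 363.0000
  x=3: (0.049/0.099) × 385 = 190.5556
  x=4: (0.018/0.099) × 310 = 56.3636
Sum = 363.0000 + 190.5556 + 56.3636 = 609.9192

609.92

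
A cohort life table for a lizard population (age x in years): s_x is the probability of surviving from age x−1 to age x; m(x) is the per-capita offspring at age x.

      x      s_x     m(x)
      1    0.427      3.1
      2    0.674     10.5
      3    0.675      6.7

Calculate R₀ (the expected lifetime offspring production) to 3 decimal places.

Survivorship from birth: l_x = s_1·s_2·…·s_x.
  l_1 = 0.42700
  l_2 = 0.28780
  l_3 = 0.19426
R₀ = Σ l_x m(x):
  age 1: 0.42700 × 3.1 = 1.3237
  age 2: 0.28780 × 10.5 = 3.0219
  age 3: 0.19426 × 6.7 = 1.3015
R₀ = 1.3237 + 3.0219 + 1.3015 = 5.6471

5.647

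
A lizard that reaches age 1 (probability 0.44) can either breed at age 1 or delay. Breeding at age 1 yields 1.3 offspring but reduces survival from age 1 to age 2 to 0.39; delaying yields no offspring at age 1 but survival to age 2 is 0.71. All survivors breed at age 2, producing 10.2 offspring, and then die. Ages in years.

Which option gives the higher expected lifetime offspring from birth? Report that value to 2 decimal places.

3.19

breed at age 1: R₀ = 0.44 × (1.3 + 0.39 × 10.2) = 0.44 × 5.2780 = 2.3223
delay to age 2: R₀ = 0.44 × (0.71 × 10.2) = 0.44 × 7.2420 = 3.1865
Higher: delay to age 2 (3.1865).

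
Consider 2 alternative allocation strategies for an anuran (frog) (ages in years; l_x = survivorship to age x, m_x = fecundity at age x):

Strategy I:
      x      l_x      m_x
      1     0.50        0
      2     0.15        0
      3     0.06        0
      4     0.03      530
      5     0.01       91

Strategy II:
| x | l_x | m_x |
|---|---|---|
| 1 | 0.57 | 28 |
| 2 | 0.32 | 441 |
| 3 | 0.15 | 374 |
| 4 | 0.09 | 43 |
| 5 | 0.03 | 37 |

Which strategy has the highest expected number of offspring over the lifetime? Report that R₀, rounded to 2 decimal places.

Strategy I: R₀ = 0.50×0 + 0.15×0 + 0.06×0 + 0.03×530 + 0.01×91 = 16.8100
Strategy II: R₀ = 0.57×28 + 0.32×441 + 0.15×374 + 0.09×43 + 0.03×37 = 218.1600
Highest R₀: strategy II with 218.1600.

218.16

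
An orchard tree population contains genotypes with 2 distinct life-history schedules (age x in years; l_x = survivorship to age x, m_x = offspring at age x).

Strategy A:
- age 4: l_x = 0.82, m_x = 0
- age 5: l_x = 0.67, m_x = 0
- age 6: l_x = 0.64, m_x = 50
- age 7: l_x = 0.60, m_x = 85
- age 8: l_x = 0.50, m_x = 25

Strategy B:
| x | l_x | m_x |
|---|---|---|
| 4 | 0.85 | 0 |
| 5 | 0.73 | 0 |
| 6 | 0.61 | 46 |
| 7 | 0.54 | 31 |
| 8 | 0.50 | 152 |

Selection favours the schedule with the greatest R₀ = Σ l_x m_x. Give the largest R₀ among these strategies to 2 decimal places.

120.80

Strategy A: R₀ = 0.82×0 + 0.67×0 + 0.64×50 + 0.60×85 + 0.50×25 = 95.5000
Strategy B: R₀ = 0.85×0 + 0.73×0 + 0.61×46 + 0.54×31 + 0.50×152 = 120.8000
Highest R₀: strategy B with 120.8000.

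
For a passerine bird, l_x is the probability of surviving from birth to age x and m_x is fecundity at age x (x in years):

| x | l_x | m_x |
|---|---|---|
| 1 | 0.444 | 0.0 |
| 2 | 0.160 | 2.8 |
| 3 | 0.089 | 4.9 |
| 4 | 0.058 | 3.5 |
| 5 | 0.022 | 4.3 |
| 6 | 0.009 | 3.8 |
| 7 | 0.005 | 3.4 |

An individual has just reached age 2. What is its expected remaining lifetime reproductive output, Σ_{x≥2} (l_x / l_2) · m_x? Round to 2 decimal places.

l_2 = 0.160. Conditional survival from age 2 to x is l_x / l_2.
  x=2: (0.160/0.160) × 2.8 = 2.8000
  x=3: (0.089/0.160) × 4.9 = 2.7256
  x=4: (0.058/0.160) × 3.5 = 1.2688
  x=5: (0.022/0.160) × 4.3 = 0.5912
  x=6: (0.009/0.160) × 3.8 = 0.2137
  x=7: (0.005/0.160) × 3.4 = 0.1062
Sum = 2.8000 + 2.7256 + 1.2688 + 0.5912 + 0.2137 + 0.1062 = 7.7056

7.71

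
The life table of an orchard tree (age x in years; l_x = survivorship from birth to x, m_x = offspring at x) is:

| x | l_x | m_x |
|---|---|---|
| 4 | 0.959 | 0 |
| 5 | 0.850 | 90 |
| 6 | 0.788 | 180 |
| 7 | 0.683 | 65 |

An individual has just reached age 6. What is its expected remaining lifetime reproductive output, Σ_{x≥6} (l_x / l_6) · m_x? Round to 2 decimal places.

l_6 = 0.788. Conditional survival from age 6 to x is l_x / l_6.
  x=6: (0.788/0.788) × 180 = 180.0000
  x=7: (0.683/0.788) × 65 = 56.3388
Sum = 180.0000 + 56.3388 = 236.3388

236.34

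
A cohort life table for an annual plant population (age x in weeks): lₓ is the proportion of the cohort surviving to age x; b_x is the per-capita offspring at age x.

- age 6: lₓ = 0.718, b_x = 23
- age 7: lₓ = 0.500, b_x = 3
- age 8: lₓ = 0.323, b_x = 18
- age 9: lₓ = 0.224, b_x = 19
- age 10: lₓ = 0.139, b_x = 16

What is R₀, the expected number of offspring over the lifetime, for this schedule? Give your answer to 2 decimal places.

30.31

R₀ = Σ lₓ b_x:
  age 6: 0.718 × 23 = 16.5140
  age 7: 0.500 × 3 = 1.5000
  age 8: 0.323 × 18 = 5.8140
  age 9: 0.224 × 19 = 4.2560
  age 10: 0.139 × 16 = 2.2240
R₀ = 16.5140 + 1.5000 + 5.8140 + 4.2560 + 2.2240 = 30.3080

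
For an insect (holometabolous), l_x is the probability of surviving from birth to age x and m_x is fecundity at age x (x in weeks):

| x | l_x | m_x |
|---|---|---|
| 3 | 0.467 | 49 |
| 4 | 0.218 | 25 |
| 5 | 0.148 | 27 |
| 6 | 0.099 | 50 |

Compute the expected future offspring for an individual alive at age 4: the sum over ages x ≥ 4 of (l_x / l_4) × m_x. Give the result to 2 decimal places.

l_4 = 0.218. Conditional survival from age 4 to x is l_x / l_4.
  x=4: (0.218/0.218) × 25 = 25.0000
  x=5: (0.148/0.218) × 27 = 18.3303
  x=6: (0.099/0.218) × 50 = 22.7064
Sum = 25.0000 + 18.3303 + 22.7064 = 66.0367

66.04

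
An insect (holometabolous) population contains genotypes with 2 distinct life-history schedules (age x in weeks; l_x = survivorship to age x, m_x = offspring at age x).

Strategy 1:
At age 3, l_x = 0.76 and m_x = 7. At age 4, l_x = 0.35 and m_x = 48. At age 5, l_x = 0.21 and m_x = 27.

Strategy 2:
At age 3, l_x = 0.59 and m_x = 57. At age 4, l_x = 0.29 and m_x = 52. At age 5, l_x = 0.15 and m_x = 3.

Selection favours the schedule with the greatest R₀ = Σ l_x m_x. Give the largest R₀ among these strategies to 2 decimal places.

Strategy 1: R₀ = 0.76×7 + 0.35×48 + 0.21×27 = 27.7900
Strategy 2: R₀ = 0.59×57 + 0.29×52 + 0.15×3 = 49.1600
Highest R₀: strategy 2 with 49.1600.

49.16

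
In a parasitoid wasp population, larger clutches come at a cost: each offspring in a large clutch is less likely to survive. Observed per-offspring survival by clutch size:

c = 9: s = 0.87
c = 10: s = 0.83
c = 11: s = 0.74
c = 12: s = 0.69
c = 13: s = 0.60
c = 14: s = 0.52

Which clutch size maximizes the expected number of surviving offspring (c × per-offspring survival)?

10

Expected surviving offspring = c × s(c):
  c=9: 9 × 0.87 = 7.830
  c=10: 10 × 0.83 = 8.300
  c=11: 11 × 0.74 = 8.140
  c=12: 12 × 0.69 = 8.280
  c=13: 13 × 0.60 = 7.800
  c=14: 14 × 0.52 = 7.280
Maximum at c = 10 (8.300 surviving offspring).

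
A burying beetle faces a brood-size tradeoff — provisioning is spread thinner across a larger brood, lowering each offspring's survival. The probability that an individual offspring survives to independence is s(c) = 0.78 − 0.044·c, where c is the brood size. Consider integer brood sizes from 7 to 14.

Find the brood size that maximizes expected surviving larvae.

Expected surviving larvae = c × s(c):
  c=7: 7 × 0.472 = 3.304
  c=8: 8 × 0.428 = 3.424
  c=9: 9 × 0.384 = 3.456
  c=10: 10 × 0.340 = 3.400
  c=11: 11 × 0.296 = 3.256
  c=12: 12 × 0.252 = 3.024
  c=13: 13 × 0.208 = 2.704
  c=14: 14 × 0.164 = 2.296
Maximum at c = 9 (3.456 surviving larvae).

9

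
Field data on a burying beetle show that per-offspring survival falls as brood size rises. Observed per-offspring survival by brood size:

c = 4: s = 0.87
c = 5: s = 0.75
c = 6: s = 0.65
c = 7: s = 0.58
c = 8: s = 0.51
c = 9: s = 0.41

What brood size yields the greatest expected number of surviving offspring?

Expected surviving offspring = c × s(c):
  c=4: 4 × 0.87 = 3.480
  c=5: 5 × 0.75 = 3.750
  c=6: 6 × 0.65 = 3.900
  c=7: 7 × 0.58 = 4.060
  c=8: 8 × 0.51 = 4.080
  c=9: 9 × 0.41 = 3.690
Maximum at c = 8 (4.080 surviving offspring).

8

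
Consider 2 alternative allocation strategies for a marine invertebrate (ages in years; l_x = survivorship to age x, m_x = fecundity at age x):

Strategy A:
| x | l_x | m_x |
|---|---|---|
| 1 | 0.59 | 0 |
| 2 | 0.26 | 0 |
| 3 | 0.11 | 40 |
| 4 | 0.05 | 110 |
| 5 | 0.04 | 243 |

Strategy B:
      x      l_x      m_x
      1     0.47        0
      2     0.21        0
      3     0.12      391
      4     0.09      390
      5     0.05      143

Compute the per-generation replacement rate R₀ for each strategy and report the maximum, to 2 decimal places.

Strategy A: R₀ = 0.59×0 + 0.26×0 + 0.11×40 + 0.05×110 + 0.04×243 = 19.6200
Strategy B: R₀ = 0.47×0 + 0.21×0 + 0.12×391 + 0.09×390 + 0.05×143 = 89.1700
Highest R₀: strategy B with 89.1700.

89.17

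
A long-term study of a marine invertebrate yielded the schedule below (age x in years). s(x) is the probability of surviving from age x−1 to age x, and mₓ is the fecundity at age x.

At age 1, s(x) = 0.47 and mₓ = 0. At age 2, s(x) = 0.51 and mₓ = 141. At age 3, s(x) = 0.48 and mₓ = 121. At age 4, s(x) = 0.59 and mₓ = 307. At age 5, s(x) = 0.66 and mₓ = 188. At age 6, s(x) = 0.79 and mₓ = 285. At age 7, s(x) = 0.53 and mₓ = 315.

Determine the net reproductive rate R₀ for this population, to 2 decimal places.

92.98

Survivorship from birth: l_x = s_1·s_2·…·s_x.
  l_1 = 0.47000
  l_2 = 0.23970
  l_3 = 0.11506
  l_4 = 0.06788
  l_5 = 0.04480
  l_6 = 0.03539
  l_7 = 0.01876
R₀ = Σ l_x mₓ:
  age 1: 0.47000 × 0 = 0.0000
  age 2: 0.23970 × 141 = 33.7977
  age 3: 0.11506 × 121 = 13.9223
  age 4: 0.06788 × 307 = 20.8392
  age 5: 0.04480 × 188 = 8.4224
  age 6: 0.03539 × 285 = 10.0861
  age 7: 0.01876 × 315 = 5.9094
R₀ = 0.0000 + 33.7977 + 13.9223 + 20.8392 + 8.4224 + 10.0861 + 5.9094 = 92.9771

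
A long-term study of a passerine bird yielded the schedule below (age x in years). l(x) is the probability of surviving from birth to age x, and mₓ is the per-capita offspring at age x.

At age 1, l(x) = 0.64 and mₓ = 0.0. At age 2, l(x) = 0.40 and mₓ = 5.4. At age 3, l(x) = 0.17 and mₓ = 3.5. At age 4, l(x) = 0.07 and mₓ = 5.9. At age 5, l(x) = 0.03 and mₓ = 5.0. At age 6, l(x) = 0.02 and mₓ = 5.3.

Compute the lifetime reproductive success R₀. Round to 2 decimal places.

3.42

R₀ = Σ l(x) mₓ:
  age 1: 0.64 × 0.0 = 0.0000
  age 2: 0.40 × 5.4 = 2.1600
  age 3: 0.17 × 3.5 = 0.5950
  age 4: 0.07 × 5.9 = 0.4130
  age 5: 0.03 × 5.0 = 0.1500
  age 6: 0.02 × 5.3 = 0.1060
R₀ = 0.0000 + 2.1600 + 0.5950 + 0.4130 + 0.1500 + 0.1060 = 3.4240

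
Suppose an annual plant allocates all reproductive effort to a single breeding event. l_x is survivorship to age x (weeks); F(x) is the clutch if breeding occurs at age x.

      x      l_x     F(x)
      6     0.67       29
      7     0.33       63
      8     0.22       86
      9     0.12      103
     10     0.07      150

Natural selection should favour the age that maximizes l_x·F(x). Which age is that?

Expected offspring if breeding at age x = l_x × F(x):
  age 6: 0.67 × 29 = 19.430
  age 7: 0.33 × 63 = 20.790
  age 8: 0.22 × 86 = 18.920
  age 9: 0.12 × 103 = 12.360
  age 10: 0.07 × 150 = 10.500
Maximum at age 7 (20.790).

7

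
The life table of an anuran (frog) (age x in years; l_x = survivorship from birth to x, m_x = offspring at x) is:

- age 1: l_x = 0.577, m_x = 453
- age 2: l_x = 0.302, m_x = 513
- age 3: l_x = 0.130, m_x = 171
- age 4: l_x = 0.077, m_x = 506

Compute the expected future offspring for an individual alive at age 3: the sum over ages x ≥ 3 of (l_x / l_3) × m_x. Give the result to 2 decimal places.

470.71

l_3 = 0.130. Conditional survival from age 3 to x is l_x / l_3.
  x=3: (0.130/0.130) × 171 = 171.0000
  x=4: (0.077/0.130) × 506 = 299.7077
Sum = 171.0000 + 299.7077 = 470.7077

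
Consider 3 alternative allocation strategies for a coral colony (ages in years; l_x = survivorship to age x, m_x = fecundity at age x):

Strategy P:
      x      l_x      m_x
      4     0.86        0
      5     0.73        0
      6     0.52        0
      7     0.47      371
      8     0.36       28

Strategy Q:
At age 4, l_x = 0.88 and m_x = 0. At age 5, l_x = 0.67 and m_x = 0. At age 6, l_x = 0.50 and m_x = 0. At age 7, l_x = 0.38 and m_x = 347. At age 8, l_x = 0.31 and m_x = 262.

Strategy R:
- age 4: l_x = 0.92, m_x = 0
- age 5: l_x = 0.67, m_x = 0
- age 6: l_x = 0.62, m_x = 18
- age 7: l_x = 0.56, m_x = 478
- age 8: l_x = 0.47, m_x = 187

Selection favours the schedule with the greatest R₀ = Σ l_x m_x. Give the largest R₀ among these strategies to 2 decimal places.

366.73

Strategy P: R₀ = 0.86×0 + 0.73×0 + 0.52×0 + 0.47×371 + 0.36×28 = 184.4500
Strategy Q: R₀ = 0.88×0 + 0.67×0 + 0.50×0 + 0.38×347 + 0.31×262 = 213.0800
Strategy R: R₀ = 0.92×0 + 0.67×0 + 0.62×18 + 0.56×478 + 0.47×187 = 366.7300
Highest R₀: strategy R with 366.7300.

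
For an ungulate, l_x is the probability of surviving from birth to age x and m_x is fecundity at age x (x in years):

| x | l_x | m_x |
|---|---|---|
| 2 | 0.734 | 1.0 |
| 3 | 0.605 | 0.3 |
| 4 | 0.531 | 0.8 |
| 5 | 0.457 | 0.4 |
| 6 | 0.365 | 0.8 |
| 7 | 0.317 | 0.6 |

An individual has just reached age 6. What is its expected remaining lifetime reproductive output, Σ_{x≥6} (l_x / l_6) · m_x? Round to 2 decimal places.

1.32

l_6 = 0.365. Conditional survival from age 6 to x is l_x / l_6.
  x=6: (0.365/0.365) × 0.8 = 0.8000
  x=7: (0.317/0.365) × 0.6 = 0.5211
Sum = 0.8000 + 0.5211 = 1.3211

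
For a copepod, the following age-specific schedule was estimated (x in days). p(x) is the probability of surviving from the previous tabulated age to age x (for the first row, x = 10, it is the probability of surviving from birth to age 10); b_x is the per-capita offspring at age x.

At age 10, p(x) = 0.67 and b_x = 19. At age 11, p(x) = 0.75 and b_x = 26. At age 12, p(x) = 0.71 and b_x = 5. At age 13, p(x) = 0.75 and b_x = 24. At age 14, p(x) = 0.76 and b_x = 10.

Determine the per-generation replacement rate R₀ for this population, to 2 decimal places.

36.03

Survivorship from birth: l_x = p_10·p_11·…·p_x.
  l_10 = 0.67000
  l_11 = 0.50250
  l_12 = 0.35678
  l_13 = 0.26758
  l_14 = 0.20336
R₀ = Σ l_x b_x:
  age 10: 0.67000 × 19 = 12.7300
  age 11: 0.50250 × 26 = 13.0650
  age 12: 0.35678 × 5 = 1.7839
  age 13: 0.26758 × 24 = 6.4219
  age 14: 0.20336 × 10 = 2.0336
R₀ = 12.7300 + 13.0650 + 1.7839 + 6.4219 + 2.0336 = 36.0344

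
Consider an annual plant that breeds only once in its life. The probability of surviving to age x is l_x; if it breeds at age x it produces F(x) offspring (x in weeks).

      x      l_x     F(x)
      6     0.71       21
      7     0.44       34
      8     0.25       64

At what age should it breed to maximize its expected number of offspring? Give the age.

8

Expected offspring if breeding at age x = l_x × F(x):
  age 6: 0.71 × 21 = 14.910
  age 7: 0.44 × 34 = 14.960
  age 8: 0.25 × 64 = 16.000
Maximum at age 8 (16.000).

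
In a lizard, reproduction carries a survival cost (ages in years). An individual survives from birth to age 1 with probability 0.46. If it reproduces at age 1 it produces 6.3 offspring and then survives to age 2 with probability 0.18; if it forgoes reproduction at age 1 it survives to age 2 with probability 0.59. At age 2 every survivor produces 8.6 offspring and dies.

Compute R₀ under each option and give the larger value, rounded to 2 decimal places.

3.61

breed at age 1: R₀ = 0.46 × (6.3 + 0.18 × 8.6) = 0.46 × 7.8480 = 3.6101
delay to age 2: R₀ = 0.46 × (0.59 × 8.6) = 0.46 × 5.0740 = 2.3340
Higher: breed at age 1 (3.6101).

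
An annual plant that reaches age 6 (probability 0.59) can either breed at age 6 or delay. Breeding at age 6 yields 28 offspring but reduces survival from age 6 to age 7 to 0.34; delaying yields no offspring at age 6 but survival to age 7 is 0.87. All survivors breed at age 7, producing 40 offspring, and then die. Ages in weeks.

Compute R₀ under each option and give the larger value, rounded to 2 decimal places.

24.54

breed at age 6: R₀ = 0.59 × (28 + 0.34 × 40) = 0.59 × 41.6000 = 24.5440
delay to age 7: R₀ = 0.59 × (0.87 × 40) = 0.59 × 34.8000 = 20.5320
Higher: breed at age 6 (24.5440).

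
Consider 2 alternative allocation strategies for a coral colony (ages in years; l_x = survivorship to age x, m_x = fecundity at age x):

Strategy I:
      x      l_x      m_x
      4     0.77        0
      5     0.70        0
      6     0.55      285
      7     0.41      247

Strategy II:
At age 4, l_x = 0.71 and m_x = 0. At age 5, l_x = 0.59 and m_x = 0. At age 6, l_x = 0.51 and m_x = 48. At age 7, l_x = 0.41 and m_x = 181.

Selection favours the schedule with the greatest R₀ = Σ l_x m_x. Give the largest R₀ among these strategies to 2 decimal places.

Strategy I: R₀ = 0.77×0 + 0.70×0 + 0.55×285 + 0.41×247 = 258.0200
Strategy II: R₀ = 0.71×0 + 0.59×0 + 0.51×48 + 0.41×181 = 98.6900
Highest R₀: strategy I with 258.0200.

258.02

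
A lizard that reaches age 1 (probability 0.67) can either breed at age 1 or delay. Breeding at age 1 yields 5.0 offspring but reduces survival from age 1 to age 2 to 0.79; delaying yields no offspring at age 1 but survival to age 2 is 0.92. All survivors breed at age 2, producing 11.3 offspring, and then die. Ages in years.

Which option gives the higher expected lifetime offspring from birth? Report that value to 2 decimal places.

breed at age 1: R₀ = 0.67 × (5.0 + 0.79 × 11.3) = 0.67 × 13.9270 = 9.3311
delay to age 2: R₀ = 0.67 × (0.92 × 11.3) = 0.67 × 10.3960 = 6.9653
Higher: breed at age 1 (9.3311).

9.33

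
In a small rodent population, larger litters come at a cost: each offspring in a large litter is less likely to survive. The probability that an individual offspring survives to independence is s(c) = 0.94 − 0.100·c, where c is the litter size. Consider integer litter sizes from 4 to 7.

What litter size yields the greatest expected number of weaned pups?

5

Expected weaned pups = c × s(c):
  c=4: 4 × 0.540 = 2.160
  c=5: 5 × 0.440 = 2.200
  c=6: 6 × 0.340 = 2.040
  c=7: 7 × 0.240 = 1.680
Maximum at c = 5 (2.200 weaned pups).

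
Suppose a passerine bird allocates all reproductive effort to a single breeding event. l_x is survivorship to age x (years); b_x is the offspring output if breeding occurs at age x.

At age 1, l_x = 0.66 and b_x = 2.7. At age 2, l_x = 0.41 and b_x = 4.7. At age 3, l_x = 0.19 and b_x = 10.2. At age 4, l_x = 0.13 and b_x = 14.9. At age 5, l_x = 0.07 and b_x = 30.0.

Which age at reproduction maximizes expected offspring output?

5

Expected offspring if breeding at age x = l_x × b_x:
  age 1: 0.66 × 2.7 = 1.782
  age 2: 0.41 × 4.7 = 1.927
  age 3: 0.19 × 10.2 = 1.938
  age 4: 0.13 × 14.9 = 1.937
  age 5: 0.07 × 30.0 = 2.100
Maximum at age 5 (2.100).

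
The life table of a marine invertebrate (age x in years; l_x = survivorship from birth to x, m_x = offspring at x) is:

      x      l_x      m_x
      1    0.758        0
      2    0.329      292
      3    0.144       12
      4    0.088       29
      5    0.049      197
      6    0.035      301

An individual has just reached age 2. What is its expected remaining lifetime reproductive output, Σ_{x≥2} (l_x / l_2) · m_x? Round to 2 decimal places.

366.37

l_2 = 0.329. Conditional survival from age 2 to x is l_x / l_2.
  x=2: (0.329/0.329) × 292 = 292.0000
  x=3: (0.144/0.329) × 12 = 5.2523
  x=4: (0.088/0.329) × 29 = 7.7568
  x=5: (0.049/0.329) × 197 = 29.3404
  x=6: (0.035/0.329) × 301 = 32.0213
Sum = 292.0000 + 5.2523 + 7.7568 + 29.3404 + 32.0213 = 366.3708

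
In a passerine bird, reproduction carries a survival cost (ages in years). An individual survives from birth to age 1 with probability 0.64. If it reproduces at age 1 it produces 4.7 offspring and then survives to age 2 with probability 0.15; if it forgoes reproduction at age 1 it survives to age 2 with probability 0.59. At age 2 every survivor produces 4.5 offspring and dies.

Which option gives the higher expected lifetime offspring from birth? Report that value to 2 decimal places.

breed at age 1: R₀ = 0.64 × (4.7 + 0.15 × 4.5) = 0.64 × 5.3750 = 3.4400
delay to age 2: R₀ = 0.64 × (0.59 × 4.5) = 0.64 × 2.6550 = 1.6992
Higher: breed at age 1 (3.4400).

3.44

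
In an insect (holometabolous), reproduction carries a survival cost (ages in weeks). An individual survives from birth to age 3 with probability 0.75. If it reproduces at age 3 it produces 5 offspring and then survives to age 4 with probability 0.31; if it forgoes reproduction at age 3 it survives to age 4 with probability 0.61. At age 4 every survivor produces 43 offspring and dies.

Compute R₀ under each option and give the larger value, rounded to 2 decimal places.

breed at age 3: R₀ = 0.75 × (5 + 0.31 × 43) = 0.75 × 18.3300 = 13.7475
delay to age 4: R₀ = 0.75 × (0.61 × 43) = 0.75 × 26.2300 = 19.6725
Higher: delay to age 4 (19.6725).

19.67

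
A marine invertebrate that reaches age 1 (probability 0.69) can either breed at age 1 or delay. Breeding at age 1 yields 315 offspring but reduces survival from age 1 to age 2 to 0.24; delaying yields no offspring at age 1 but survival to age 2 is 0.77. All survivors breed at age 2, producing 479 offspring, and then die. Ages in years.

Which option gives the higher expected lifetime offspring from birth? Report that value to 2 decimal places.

296.67

breed at age 1: R₀ = 0.69 × (315 + 0.24 × 479) = 0.69 × 429.9600 = 296.6724
delay to age 2: R₀ = 0.69 × (0.77 × 479) = 0.69 × 368.8300 = 254.4927
Higher: breed at age 1 (296.6724).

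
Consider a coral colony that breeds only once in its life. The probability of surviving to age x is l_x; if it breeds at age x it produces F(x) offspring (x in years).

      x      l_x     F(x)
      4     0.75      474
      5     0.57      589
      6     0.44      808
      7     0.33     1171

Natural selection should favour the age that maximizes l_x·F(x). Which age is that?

7

Expected offspring if breeding at age x = l_x × F(x):
  age 4: 0.75 × 474 = 355.500
  age 5: 0.57 × 589 = 335.730
  age 6: 0.44 × 808 = 355.520
  age 7: 0.33 × 1171 = 386.430
Maximum at age 7 (386.430).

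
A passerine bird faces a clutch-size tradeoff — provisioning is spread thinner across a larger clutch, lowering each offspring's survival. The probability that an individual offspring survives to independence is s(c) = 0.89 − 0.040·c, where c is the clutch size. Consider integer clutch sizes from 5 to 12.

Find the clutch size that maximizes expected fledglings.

11

Expected fledglings = c × s(c):
  c=5: 5 × 0.690 = 3.450
  c=6: 6 × 0.650 = 3.900
  c=7: 7 × 0.610 = 4.270
  c=8: 8 × 0.570 = 4.560
  c=9: 9 × 0.530 = 4.770
  c=10: 10 × 0.490 = 4.900
  c=11: 11 × 0.450 = 4.950
  c=12: 12 × 0.410 = 4.920
Maximum at c = 11 (4.950 fledglings).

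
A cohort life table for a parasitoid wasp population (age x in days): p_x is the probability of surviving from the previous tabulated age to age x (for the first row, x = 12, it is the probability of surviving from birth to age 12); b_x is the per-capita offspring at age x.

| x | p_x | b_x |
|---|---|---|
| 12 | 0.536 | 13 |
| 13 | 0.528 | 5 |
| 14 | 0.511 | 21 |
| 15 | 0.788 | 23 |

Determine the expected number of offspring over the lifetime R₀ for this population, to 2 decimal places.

Survivorship from birth: l_x = p_12·p_13·…·p_x.
  l_12 = 0.53600
  l_13 = 0.28301
  l_14 = 0.14462
  l_15 = 0.11396
R₀ = Σ l_x b_x:
  age 12: 0.53600 × 13 = 6.9680
  age 13: 0.28301 × 5 = 1.4150
  age 14: 0.14462 × 21 = 3.0370
  age 15: 0.11396 × 23 = 2.6211
R₀ = 6.9680 + 1.4150 + 3.0370 + 2.6211 = 14.0412

14.04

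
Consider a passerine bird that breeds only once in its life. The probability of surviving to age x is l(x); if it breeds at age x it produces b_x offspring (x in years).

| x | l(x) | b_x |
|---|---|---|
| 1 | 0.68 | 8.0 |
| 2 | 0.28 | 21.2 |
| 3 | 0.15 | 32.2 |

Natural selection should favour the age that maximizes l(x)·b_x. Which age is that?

2

Expected offspring if breeding at age x = l(x) × b_x:
  age 1: 0.68 × 8.0 = 5.440
  age 2: 0.28 × 21.2 = 5.936
  age 3: 0.15 × 32.2 = 4.830
Maximum at age 2 (5.936).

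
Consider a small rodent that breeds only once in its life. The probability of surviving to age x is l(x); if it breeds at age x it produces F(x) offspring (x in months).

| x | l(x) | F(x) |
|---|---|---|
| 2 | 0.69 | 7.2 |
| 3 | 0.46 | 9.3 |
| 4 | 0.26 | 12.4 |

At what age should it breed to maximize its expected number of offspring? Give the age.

Expected offspring if breeding at age x = l(x) × F(x):
  age 2: 0.69 × 7.2 = 4.968
  age 3: 0.46 × 9.3 = 4.278
  age 4: 0.26 × 12.4 = 3.224
Maximum at age 2 (4.968).

2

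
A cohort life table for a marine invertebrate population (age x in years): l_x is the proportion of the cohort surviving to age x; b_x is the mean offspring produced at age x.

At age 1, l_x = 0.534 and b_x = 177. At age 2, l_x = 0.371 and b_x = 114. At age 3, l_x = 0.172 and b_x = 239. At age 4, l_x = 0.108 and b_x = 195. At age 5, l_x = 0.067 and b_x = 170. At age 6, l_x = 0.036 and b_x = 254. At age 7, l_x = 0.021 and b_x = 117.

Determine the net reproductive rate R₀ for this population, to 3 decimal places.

221.971

R₀ = Σ l_x b_x:
  age 1: 0.534 × 177 = 94.5180
  age 2: 0.371 × 114 = 42.2940
  age 3: 0.172 × 239 = 41.1080
  age 4: 0.108 × 195 = 21.0600
  age 5: 0.067 × 170 = 11.3900
  age 6: 0.036 × 254 = 9.1440
  age 7: 0.021 × 117 = 2.4570
R₀ = 94.5180 + 42.2940 + 41.1080 + 21.0600 + 11.3900 + 9.1440 + 2.4570 = 221.9710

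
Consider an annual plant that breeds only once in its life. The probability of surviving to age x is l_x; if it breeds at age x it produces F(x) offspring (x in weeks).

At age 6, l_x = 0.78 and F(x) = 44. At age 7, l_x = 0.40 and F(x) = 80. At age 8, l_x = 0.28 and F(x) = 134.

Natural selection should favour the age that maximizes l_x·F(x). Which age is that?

8

Expected offspring if breeding at age x = l_x × F(x):
  age 6: 0.78 × 44 = 34.320
  age 7: 0.40 × 80 = 32.000
  age 8: 0.28 × 134 = 37.520
Maximum at age 8 (37.520).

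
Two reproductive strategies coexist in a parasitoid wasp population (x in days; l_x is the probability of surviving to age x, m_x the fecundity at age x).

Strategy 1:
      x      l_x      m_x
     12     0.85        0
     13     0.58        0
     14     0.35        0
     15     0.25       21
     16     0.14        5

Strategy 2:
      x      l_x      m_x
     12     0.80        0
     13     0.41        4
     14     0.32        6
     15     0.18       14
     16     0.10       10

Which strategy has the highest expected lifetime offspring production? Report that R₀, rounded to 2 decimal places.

7.08

Strategy 1: R₀ = 0.85×0 + 0.58×0 + 0.35×0 + 0.25×21 + 0.14×5 = 5.9500
Strategy 2: R₀ = 0.80×0 + 0.41×4 + 0.32×6 + 0.18×14 + 0.10×10 = 7.0800
Highest R₀: strategy 2 with 7.0800.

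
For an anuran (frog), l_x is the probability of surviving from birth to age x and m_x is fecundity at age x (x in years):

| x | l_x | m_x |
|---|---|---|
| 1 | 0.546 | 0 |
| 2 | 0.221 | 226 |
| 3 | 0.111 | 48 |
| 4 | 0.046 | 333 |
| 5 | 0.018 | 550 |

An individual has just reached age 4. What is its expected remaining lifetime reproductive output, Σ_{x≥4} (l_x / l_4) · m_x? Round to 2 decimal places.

548.22

l_4 = 0.046. Conditional survival from age 4 to x is l_x / l_4.
  x=4: (0.046/0.046) × 333 = 333.0000
  x=5: (0.018/0.046) × 550 = 215.2174
Sum = 333.0000 + 215.2174 = 548.2174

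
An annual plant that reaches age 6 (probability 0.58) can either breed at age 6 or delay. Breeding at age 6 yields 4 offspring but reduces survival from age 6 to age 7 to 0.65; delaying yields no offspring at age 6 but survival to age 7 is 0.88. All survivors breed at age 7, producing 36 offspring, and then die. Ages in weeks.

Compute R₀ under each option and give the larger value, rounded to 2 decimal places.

18.37

breed at age 6: R₀ = 0.58 × (4 + 0.65 × 36) = 0.58 × 27.4000 = 15.8920
delay to age 7: R₀ = 0.58 × (0.88 × 36) = 0.58 × 31.6800 = 18.3744
Higher: delay to age 7 (18.3744).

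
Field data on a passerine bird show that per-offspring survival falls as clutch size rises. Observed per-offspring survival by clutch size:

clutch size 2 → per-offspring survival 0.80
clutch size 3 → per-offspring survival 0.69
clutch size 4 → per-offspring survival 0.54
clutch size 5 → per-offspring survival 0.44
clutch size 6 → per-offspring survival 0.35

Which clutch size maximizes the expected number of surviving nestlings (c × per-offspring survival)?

Expected surviving nestlings = c × s(c):
  c=2: 2 × 0.80 = 1.600
  c=3: 3 × 0.69 = 2.070
  c=4: 4 × 0.54 = 2.160
  c=5: 5 × 0.44 = 2.200
  c=6: 6 × 0.35 = 2.100
Maximum at c = 5 (2.200 surviving nestlings).

5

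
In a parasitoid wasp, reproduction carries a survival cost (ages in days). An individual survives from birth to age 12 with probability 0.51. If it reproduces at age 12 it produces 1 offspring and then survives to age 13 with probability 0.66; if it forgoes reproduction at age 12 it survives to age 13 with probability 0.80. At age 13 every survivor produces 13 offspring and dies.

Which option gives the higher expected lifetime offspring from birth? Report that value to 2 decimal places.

breed at age 12: R₀ = 0.51 × (1 + 0.66 × 13) = 0.51 × 9.5800 = 4.8858
delay to age 13: R₀ = 0.51 × (0.80 × 13) = 0.51 × 10.4000 = 5.3040
Higher: delay to age 13 (5.3040).

5.30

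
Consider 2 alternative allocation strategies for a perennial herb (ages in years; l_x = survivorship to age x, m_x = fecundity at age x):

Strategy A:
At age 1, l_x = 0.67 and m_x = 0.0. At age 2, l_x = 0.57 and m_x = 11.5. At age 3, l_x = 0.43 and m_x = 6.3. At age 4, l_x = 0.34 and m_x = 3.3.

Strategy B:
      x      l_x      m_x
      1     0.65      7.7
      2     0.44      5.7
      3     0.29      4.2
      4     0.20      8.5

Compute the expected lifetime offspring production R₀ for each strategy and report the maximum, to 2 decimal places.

10.43

Strategy A: R₀ = 0.67×0.0 + 0.57×11.5 + 0.43×6.3 + 0.34×3.3 = 10.3860
Strategy B: R₀ = 0.65×7.7 + 0.44×5.7 + 0.29×4.2 + 0.20×8.5 = 10.4310
Highest R₀: strategy B with 10.4310.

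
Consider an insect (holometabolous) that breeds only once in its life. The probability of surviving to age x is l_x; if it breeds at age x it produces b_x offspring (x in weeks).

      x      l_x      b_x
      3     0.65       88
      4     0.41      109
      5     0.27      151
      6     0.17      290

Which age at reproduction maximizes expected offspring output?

3

Expected offspring if breeding at age x = l_x × b_x:
  age 3: 0.65 × 88 = 57.200
  age 4: 0.41 × 109 = 44.690
  age 5: 0.27 × 151 = 40.770
  age 6: 0.17 × 290 = 49.300
Maximum at age 3 (57.200).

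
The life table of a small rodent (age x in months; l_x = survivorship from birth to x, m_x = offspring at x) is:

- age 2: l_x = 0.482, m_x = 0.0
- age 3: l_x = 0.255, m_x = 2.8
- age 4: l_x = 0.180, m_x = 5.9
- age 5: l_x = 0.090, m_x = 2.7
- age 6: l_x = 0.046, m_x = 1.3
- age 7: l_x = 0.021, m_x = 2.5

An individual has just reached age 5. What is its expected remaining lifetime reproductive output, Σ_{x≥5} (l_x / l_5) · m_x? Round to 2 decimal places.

3.95

l_5 = 0.090. Conditional survival from age 5 to x is l_x / l_5.
  x=5: (0.090/0.090) × 2.7 = 2.7000
  x=6: (0.046/0.090) × 1.3 = 0.6644
  x=7: (0.021/0.090) × 2.5 = 0.5833
Sum = 2.7000 + 0.6644 + 0.5833 = 3.9478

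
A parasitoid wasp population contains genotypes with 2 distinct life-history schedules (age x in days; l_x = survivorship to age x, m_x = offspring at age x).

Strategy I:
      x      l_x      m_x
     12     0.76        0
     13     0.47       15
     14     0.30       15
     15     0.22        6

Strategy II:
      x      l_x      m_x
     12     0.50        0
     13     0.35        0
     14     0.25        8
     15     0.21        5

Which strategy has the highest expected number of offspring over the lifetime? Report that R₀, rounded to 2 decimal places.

12.87

Strategy I: R₀ = 0.76×0 + 0.47×15 + 0.30×15 + 0.22×6 = 12.8700
Strategy II: R₀ = 0.50×0 + 0.35×0 + 0.25×8 + 0.21×5 = 3.0500
Highest R₀: strategy I with 12.8700.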